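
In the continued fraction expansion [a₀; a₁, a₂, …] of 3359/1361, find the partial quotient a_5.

3

3359 ÷ 1361 → quotient 2, remainder 637
1361 ÷ 637 → quotient 2, remainder 87
637 ÷ 87 → quotient 7, remainder 28
87 ÷ 28 → quotient 3, remainder 3
28 ÷ 3 → quotient 9, remainder 1
3 ÷ 1 → quotient 3, remainder 0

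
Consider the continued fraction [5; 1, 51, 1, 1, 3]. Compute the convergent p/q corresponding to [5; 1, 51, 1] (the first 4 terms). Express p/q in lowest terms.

Work from the innermost term outward:
Start with 1.
51 + 1/(1/1) = 51 + 1/1 = 52/1
1 + 1/(52/1) = 1 + 1/52 = 53/52
5 + 1/(53/52) = 5 + 52/53 = 317/53

317/53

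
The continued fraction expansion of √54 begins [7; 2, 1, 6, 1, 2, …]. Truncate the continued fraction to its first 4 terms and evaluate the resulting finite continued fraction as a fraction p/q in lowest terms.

147/20

Work from the innermost term outward:
Start with 6.
1 + 1/(6/1) = 1 + 1/6 = 7/6
2 + 1/(7/6) = 2 + 6/7 = 20/7
7 + 1/(20/7) = 7 + 7/20 = 147/20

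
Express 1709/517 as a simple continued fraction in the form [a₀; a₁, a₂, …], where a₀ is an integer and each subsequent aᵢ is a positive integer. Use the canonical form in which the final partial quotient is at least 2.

⌊1709/517⌋ = 3, remainder 158
⌊517/158⌋ = 3, remainder 43
⌊158/43⌋ = 3, remainder 29
⌊43/29⌋ = 1, remainder 14
⌊29/14⌋ = 2, remainder 1
⌊14/1⌋ = 14, remainder 0

[3; 3, 3, 1, 2, 14]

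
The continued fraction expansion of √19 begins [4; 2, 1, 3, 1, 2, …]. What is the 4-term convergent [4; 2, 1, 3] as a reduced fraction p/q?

Work from the innermost term outward:
Start with 3.
1 + 1/(3/1) = 1 + 1/3 = 4/3
2 + 1/(4/3) = 2 + 3/4 = 11/4
4 + 1/(11/4) = 4 + 4/11 = 48/11

48/11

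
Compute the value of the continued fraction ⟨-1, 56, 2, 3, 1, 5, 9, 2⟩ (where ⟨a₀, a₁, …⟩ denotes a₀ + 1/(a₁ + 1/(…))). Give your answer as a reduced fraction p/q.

-55775/56781

Collapse the nested fraction from the inside out:
Start with 2.
9 + 1/(2/1) = 9 + 1/2 = 19/2
5 + 1/(19/2) = 5 + 2/19 = 97/19
1 + 1/(97/19) = 1 + 19/97 = 116/97
3 + 1/(116/97) = 3 + 97/116 = 445/116
2 + 1/(445/116) = 2 + 116/445 = 1006/445
56 + 1/(1006/445) = 56 + 445/1006 = 56781/1006
-1 + 1/(56781/1006) = -1 + 1006/56781 = -55775/56781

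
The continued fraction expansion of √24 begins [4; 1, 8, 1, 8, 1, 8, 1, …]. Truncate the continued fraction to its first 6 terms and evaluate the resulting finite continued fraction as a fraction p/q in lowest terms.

Start with 1.
8 + 1/(1/1) = 8 + 1/1 = 9/1
1 + 1/(9/1) = 1 + 1/9 = 10/9
8 + 1/(10/9) = 8 + 9/10 = 89/10
1 + 1/(89/10) = 1 + 10/89 = 99/89
4 + 1/(99/89) = 4 + 89/99 = 485/99

485/99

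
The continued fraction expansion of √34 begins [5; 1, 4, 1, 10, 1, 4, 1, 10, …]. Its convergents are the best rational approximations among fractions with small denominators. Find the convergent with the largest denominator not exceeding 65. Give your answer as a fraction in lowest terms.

379/65

List convergents until the denominator exceeds the bound:
a_0 = 5: 5/1  (≤ bound)
a_1 = 1: 6/1  (≤ bound)
a_2 = 4: 29/5  (≤ bound)
a_3 = 1: 35/6  (≤ bound)
a_4 = 10: 379/65  (≤ bound)
a_5 = 1: 414/71  (> 65, stop)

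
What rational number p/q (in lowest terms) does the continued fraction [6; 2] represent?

Build up convergents one term at a time:
a_0 = 6: 6/1
a_1 = 2: 13/2

13/2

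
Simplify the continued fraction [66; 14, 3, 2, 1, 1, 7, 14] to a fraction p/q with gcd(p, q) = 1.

Start with 14.
7 + 1/(14/1) = 7 + 1/14 = 99/14
1 + 1/(99/14) = 1 + 14/99 = 113/99
1 + 1/(113/99) = 1 + 99/113 = 212/113
2 + 1/(212/113) = 2 + 113/212 = 537/212
3 + 1/(537/212) = 3 + 212/537 = 1823/537
14 + 1/(1823/537) = 14 + 537/1823 = 26059/1823
66 + 1/(26059/1823) = 66 + 1823/26059 = 1721717/26059

1721717/26059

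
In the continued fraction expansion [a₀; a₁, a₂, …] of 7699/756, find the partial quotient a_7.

⌊7699/756⌋ = 10, remainder 139
⌊756/139⌋ = 5, remainder 61
⌊139/61⌋ = 2, remainder 17
⌊61/17⌋ = 3, remainder 10
⌊17/10⌋ = 1, remainder 7
⌊10/7⌋ = 1, remainder 3
⌊7/3⌋ = 2, remainder 1
⌊3/1⌋ = 3, remainder 0

3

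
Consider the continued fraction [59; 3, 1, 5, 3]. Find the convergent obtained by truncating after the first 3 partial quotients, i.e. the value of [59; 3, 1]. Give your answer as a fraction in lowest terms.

a_0 = 59: 59/1
a_1 = 3: 178/3
a_2 = 1: 237/4

237/4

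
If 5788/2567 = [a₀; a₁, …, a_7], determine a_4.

2

5788 ÷ 2567 → quotient 2, remainder 654
2567 ÷ 654 → quotient 3, remainder 605
654 ÷ 605 → quotient 1, remainder 49
605 ÷ 49 → quotient 12, remainder 17
49 ÷ 17 → quotient 2, remainder 15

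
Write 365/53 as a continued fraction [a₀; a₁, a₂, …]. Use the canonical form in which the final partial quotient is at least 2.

[6; 1, 7, 1, 5]

⌊365/53⌋ = 6, remainder 47
⌊53/47⌋ = 1, remainder 6
⌊47/6⌋ = 7, remainder 5
⌊6/5⌋ = 1, remainder 1
⌊5/1⌋ = 5, remainder 0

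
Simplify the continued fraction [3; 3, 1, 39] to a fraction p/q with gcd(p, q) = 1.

Starting at the tail and folding back:
Start with 39.
1 + 1/(39/1) = 1 + 1/39 = 40/39
3 + 1/(40/39) = 3 + 39/40 = 159/40
3 + 1/(159/40) = 3 + 40/159 = 517/159

517/159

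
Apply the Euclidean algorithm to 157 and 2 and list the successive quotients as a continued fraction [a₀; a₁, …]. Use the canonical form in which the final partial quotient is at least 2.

[78; 2]

Apply division with remainder until the remainder is 0:
⌊157/2⌋ = 78, remainder 1
⌊2/1⌋ = 2, remainder 0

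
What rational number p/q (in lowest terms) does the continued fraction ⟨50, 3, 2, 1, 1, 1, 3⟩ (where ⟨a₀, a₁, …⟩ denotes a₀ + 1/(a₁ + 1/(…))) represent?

Collapse the nested fraction from the inside out:
Start with 3.
1 + 1/(3/1) = 1 + 1/3 = 4/3
1 + 1/(4/3) = 1 + 3/4 = 7/4
1 + 1/(7/4) = 1 + 4/7 = 11/7
2 + 1/(11/7) = 2 + 7/11 = 29/11
3 + 1/(29/11) = 3 + 11/29 = 98/29
50 + 1/(98/29) = 50 + 29/98 = 4929/98

4929/98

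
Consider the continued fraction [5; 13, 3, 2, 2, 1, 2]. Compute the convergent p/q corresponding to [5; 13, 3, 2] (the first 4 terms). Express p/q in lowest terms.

472/93

a_0 = 5: 5/1
a_1 = 13: 66/13
a_2 = 3: 203/40
a_3 = 2: 472/93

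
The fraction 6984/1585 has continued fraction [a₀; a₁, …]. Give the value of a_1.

Run the Euclidean algorithm, recording each quotient:
6984 = 4·1585 + 644, so a_0 = 4
1585 = 2·644 + 297, so a_1 = 2

2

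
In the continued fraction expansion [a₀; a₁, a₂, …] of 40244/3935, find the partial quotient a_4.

25

40244 = 10·3935 + 894, so a_0 = 10
3935 = 4·894 + 359, so a_1 = 4
894 = 2·359 + 176, so a_2 = 2
359 = 2·176 + 7, so a_3 = 2
176 = 25·7 + 1, so a_4 = 25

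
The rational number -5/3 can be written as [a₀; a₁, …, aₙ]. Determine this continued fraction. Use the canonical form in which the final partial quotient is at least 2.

-5 ÷ 3 → quotient -2, remainder 1
3 ÷ 1 → quotient 3, remainder 0

[-2; 3]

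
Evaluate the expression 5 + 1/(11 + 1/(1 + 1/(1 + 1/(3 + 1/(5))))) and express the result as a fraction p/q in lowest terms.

2177/428

Start with 5.
3 + 1/(5/1) = 3 + 1/5 = 16/5
1 + 1/(16/5) = 1 + 5/16 = 21/16
1 + 1/(21/16) = 1 + 16/21 = 37/21
11 + 1/(37/21) = 11 + 21/37 = 428/37
5 + 1/(428/37) = 5 + 37/428 = 2177/428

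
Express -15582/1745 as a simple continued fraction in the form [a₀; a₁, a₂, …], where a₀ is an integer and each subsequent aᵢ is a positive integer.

[-9; 14, 5, 2, 1, 7]

⌊-15582/1745⌋ = -9, remainder 123
⌊1745/123⌋ = 14, remainder 23
⌊123/23⌋ = 5, remainder 8
⌊23/8⌋ = 2, remainder 7
⌊8/7⌋ = 1, remainder 1
⌊7/1⌋ = 7, remainder 0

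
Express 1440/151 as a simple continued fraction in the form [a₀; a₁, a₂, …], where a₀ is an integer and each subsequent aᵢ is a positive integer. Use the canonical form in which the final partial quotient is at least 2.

⌊1440/151⌋ = 9, remainder 81
⌊151/81⌋ = 1, remainder 70
⌊81/70⌋ = 1, remainder 11
⌊70/11⌋ = 6, remainder 4
⌊11/4⌋ = 2, remainder 3
⌊4/3⌋ = 1, remainder 1
⌊3/1⌋ = 3, remainder 0

[9; 1, 1, 6, 2, 1, 3]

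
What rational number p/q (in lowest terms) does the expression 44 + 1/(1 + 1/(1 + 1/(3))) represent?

Use the convergent recurrence hₖ = aₖ·hₖ₋₁ + hₖ₋₂ (and likewise for the denominators kₖ):
a_0 = 44: 44/1
a_1 = 1: 45/1
a_2 = 1: 89/2
a_3 = 3: 312/7

312/7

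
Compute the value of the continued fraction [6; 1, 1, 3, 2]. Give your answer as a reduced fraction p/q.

Starting at the tail and folding back:
Start with 2.
3 + 1/(2/1) = 3 + 1/2 = 7/2
1 + 1/(7/2) = 1 + 2/7 = 9/7
1 + 1/(9/7) = 1 + 7/9 = 16/9
6 + 1/(16/9) = 6 + 9/16 = 105/16

105/16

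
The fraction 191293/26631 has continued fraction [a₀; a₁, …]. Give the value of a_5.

191293 ÷ 26631 → quotient 7, remainder 4876
26631 ÷ 4876 → quotient 5, remainder 2251
4876 ÷ 2251 → quotient 2, remainder 374
2251 ÷ 374 → quotient 6, remainder 7
374 ÷ 7 → quotient 53, remainder 3
7 ÷ 3 → quotient 2, remainder 1

2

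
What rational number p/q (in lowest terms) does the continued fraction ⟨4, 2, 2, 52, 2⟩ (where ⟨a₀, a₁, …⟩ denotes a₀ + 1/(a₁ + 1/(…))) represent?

2328/529

Collapse the nested fraction from the inside out:
Start with 2.
52 + 1/(2/1) = 52 + 1/2 = 105/2
2 + 1/(105/2) = 2 + 2/105 = 212/105
2 + 1/(212/105) = 2 + 105/212 = 529/212
4 + 1/(529/212) = 4 + 212/529 = 2328/529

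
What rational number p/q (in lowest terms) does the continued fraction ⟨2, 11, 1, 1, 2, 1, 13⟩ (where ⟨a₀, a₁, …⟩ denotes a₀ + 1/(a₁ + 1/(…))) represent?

2318/1111

a_0 = 2: 2/1
a_1 = 11: 23/11
a_2 = 1: 25/12
a_3 = 1: 48/23
a_4 = 2: 121/58
a_5 = 1: 169/81
a_6 = 13: 2318/1111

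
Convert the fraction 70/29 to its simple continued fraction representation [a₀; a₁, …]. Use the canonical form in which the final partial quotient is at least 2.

[2; 2, 2, 2, 2]

Apply division with remainder until the remainder is 0:
70 ÷ 29 → quotient 2, remainder 12
29 ÷ 12 → quotient 2, remainder 5
12 ÷ 5 → quotient 2, remainder 2
5 ÷ 2 → quotient 2, remainder 1
2 ÷ 1 → quotient 2, remainder 0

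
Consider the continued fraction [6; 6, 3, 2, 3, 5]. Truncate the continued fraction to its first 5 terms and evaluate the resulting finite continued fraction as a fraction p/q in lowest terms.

Build up convergents one term at a time:
a_0 = 6: 6/1
a_1 = 6: 37/6
a_2 = 3: 117/19
a_3 = 2: 271/44
a_4 = 3: 930/151

930/151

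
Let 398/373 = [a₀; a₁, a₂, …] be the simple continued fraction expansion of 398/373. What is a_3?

11

398 = 1·373 + 25, so a_0 = 1
373 = 14·25 + 23, so a_1 = 14
25 = 1·23 + 2, so a_2 = 1
23 = 11·2 + 1, so a_3 = 11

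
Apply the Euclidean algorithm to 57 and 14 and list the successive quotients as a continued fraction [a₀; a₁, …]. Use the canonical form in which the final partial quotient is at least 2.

[4; 14]

Apply division with remainder until the remainder is 0:
57 ÷ 14 → quotient 4, remainder 1
14 ÷ 1 → quotient 14, remainder 0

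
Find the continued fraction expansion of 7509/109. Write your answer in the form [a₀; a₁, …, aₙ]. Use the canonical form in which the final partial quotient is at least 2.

⌊7509/109⌋ = 68, remainder 97
⌊109/97⌋ = 1, remainder 12
⌊97/12⌋ = 8, remainder 1
⌊12/1⌋ = 12, remainder 0

[68; 1, 8, 12]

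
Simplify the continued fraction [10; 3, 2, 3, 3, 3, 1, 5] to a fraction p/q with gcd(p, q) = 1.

Compute successive convergents:
a_0 = 10: 10/1
a_1 = 3: 31/3
a_2 = 2: 72/7
a_3 = 3: 247/24
a_4 = 3: 813/79
a_5 = 3: 2686/261
a_6 = 1: 3499/340
a_7 = 5: 20181/1961

20181/1961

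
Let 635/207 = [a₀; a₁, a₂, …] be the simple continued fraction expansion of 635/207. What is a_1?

Run the Euclidean algorithm, recording each quotient:
635 = 3·207 + 14, so a_0 = 3
207 = 14·14 + 11, so a_1 = 14

14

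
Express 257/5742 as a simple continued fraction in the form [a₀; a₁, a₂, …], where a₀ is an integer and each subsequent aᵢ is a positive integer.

257 = 0·5742 + 257, so a_0 = 0
5742 = 22·257 + 88, so a_1 = 22
257 = 2·88 + 81, so a_2 = 2
88 = 1·81 + 7, so a_3 = 1
81 = 11·7 + 4, so a_4 = 11
7 = 1·4 + 3, so a_5 = 1
4 = 1·3 + 1, so a_6 = 1
3 = 3·1 + 0, so a_7 = 3

[0; 22, 2, 1, 11, 1, 1, 3]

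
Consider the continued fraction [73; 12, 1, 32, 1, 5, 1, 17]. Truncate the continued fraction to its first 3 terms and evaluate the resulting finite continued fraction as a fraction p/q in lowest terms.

a_0 = 73: 73/1
a_1 = 12: 877/12
a_2 = 1: 950/13

950/13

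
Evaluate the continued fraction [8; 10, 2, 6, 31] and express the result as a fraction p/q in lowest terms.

a_0 = 8: 8/1
a_1 = 10: 81/10
a_2 = 2: 170/21
a_3 = 6: 1101/136
a_4 = 31: 34301/4237

34301/4237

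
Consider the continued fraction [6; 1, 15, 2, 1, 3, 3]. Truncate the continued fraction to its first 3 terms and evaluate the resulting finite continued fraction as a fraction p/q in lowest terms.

Collapse the nested fraction from the inside out:
Start with 15.
1 + 1/(15/1) = 1 + 1/15 = 16/15
6 + 1/(16/15) = 6 + 15/16 = 111/16

111/16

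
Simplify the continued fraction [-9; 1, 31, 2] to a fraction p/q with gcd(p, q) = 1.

-522/65

a_0 = -9: -9/1
a_1 = 1: -8/1
a_2 = 31: -257/32
a_3 = 2: -522/65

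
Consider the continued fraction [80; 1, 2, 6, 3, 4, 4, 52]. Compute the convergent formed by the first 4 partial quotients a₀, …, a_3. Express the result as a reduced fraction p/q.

Start with 6.
2 + 1/(6/1) = 2 + 1/6 = 13/6
1 + 1/(13/6) = 1 + 6/13 = 19/13
80 + 1/(19/13) = 80 + 13/19 = 1533/19

1533/19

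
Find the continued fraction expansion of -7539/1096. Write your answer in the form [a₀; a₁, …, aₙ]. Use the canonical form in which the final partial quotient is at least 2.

[-7; 8, 4, 6, 2, 2]

-7539 = -7·1096 + 133, so a_0 = -7
1096 = 8·133 + 32, so a_1 = 8
133 = 4·32 + 5, so a_2 = 4
32 = 6·5 + 2, so a_3 = 6
5 = 2·2 + 1, so a_4 = 2
2 = 2·1 + 0, so a_5 = 2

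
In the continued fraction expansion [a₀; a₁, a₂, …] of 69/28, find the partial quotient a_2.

6

Repeatedly divide and take the remainder:
⌊69/28⌋ = 2, remainder 13
⌊28/13⌋ = 2, remainder 2
⌊13/2⌋ = 6, remainder 1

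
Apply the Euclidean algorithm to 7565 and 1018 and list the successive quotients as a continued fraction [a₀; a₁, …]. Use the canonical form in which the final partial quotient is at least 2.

Repeatedly divide and take the remainder:
⌊7565/1018⌋ = 7, remainder 439
⌊1018/439⌋ = 2, remainder 140
⌊439/140⌋ = 3, remainder 19
⌊140/19⌋ = 7, remainder 7
⌊19/7⌋ = 2, remainder 5
⌊7/5⌋ = 1, remainder 2
⌊5/2⌋ = 2, remainder 1
⌊2/1⌋ = 2, remainder 0

[7; 2, 3, 7, 2, 1, 2, 2]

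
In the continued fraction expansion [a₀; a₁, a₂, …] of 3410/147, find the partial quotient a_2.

3410 ÷ 147 → quotient 23, remainder 29
147 ÷ 29 → quotient 5, remainder 2
29 ÷ 2 → quotient 14, remainder 1

14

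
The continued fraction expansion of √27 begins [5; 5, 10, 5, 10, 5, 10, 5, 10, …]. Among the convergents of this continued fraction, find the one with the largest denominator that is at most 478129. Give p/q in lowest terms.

List convergents until the denominator exceeds the bound:
a_0 = 5: 5/1  (≤ bound)
a_1 = 5: 26/5  (≤ bound)
a_2 = 10: 265/51  (≤ bound)
a_3 = 5: 1351/260  (≤ bound)
a_4 = 10: 13775/2651  (≤ bound)
a_5 = 5: 70226/13515  (≤ bound)
a_6 = 10: 716035/137801  (≤ bound)
a_7 = 5: 3650401/702520  (> 478129, stop)

716035/137801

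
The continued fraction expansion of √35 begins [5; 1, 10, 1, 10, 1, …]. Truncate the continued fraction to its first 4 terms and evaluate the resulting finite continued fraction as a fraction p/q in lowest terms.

71/12

Start with 1.
10 + 1/(1/1) = 10 + 1/1 = 11/1
1 + 1/(11/1) = 1 + 1/11 = 12/11
5 + 1/(12/11) = 5 + 11/12 = 71/12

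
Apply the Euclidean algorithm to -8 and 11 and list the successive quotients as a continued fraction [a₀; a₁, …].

-8 ÷ 11 → quotient -1, remainder 3
11 ÷ 3 → quotient 3, remainder 2
3 ÷ 2 → quotient 1, remainder 1
2 ÷ 1 → quotient 2, remainder 0

[-1; 3, 1, 2]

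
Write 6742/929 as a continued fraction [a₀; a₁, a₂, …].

⌊6742/929⌋ = 7, remainder 239
⌊929/239⌋ = 3, remainder 212
⌊239/212⌋ = 1, remainder 27
⌊212/27⌋ = 7, remainder 23
⌊27/23⌋ = 1, remainder 4
⌊23/4⌋ = 5, remainder 3
⌊4/3⌋ = 1, remainder 1
⌊3/1⌋ = 3, remainder 0

[7; 3, 1, 7, 1, 5, 1, 3]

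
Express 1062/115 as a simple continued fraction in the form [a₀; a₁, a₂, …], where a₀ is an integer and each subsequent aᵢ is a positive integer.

⌊1062/115⌋ = 9, remainder 27
⌊115/27⌋ = 4, remainder 7
⌊27/7⌋ = 3, remainder 6
⌊7/6⌋ = 1, remainder 1
⌊6/1⌋ = 6, remainder 0

[9; 4, 3, 1, 6]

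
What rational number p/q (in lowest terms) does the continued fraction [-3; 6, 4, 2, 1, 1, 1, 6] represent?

Build up convergents one term at a time:
a_0 = -3: -3/1
a_1 = 6: -17/6
a_2 = 4: -71/25
a_3 = 2: -159/56
a_4 = 1: -230/81
a_5 = 1: -389/137
a_6 = 1: -619/218
a_7 = 6: -4103/1445

-4103/1445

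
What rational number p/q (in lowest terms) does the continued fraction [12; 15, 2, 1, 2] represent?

1484/123

Collapse the nested fraction from the inside out:
Start with 2.
1 + 1/(2/1) = 1 + 1/2 = 3/2
2 + 1/(3/2) = 2 + 2/3 = 8/3
15 + 1/(8/3) = 15 + 3/8 = 123/8
12 + 1/(123/8) = 12 + 8/123 = 1484/123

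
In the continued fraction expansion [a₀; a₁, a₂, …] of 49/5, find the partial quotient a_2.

4

Apply division with remainder until the remainder is 0:
⌊49/5⌋ = 9, remainder 4
⌊5/4⌋ = 1, remainder 1
⌊4/1⌋ = 4, remainder 0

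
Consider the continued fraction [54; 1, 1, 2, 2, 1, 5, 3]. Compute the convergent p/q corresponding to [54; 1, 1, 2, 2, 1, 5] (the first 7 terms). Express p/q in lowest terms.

5295/97

Work from the innermost term outward:
Start with 5.
1 + 1/(5/1) = 1 + 1/5 = 6/5
2 + 1/(6/5) = 2 + 5/6 = 17/6
2 + 1/(17/6) = 2 + 6/17 = 40/17
1 + 1/(40/17) = 1 + 17/40 = 57/40
1 + 1/(57/40) = 1 + 40/57 = 97/57
54 + 1/(97/57) = 54 + 57/97 = 5295/97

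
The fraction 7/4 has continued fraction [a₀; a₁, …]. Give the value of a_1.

1

7 ÷ 4 → quotient 1, remainder 3
4 ÷ 3 → quotient 1, remainder 1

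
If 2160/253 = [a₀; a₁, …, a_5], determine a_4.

⌊2160/253⌋ = 8, remainder 136
⌊253/136⌋ = 1, remainder 117
⌊136/117⌋ = 1, remainder 19
⌊117/19⌋ = 6, remainder 3
⌊19/3⌋ = 6, remainder 1

6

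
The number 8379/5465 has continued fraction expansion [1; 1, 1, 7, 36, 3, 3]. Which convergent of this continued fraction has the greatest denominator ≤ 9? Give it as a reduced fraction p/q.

3/2

a_0 = 1: 1/1  (≤ bound)
a_1 = 1: 2/1  (≤ bound)
a_2 = 1: 3/2  (≤ bound)
a_3 = 7: 23/15  (> 9, stop)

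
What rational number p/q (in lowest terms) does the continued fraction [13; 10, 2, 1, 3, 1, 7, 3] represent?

46257/3532

Compute successive convergents:
a_0 = 13: 13/1
a_1 = 10: 131/10
a_2 = 2: 275/21
a_3 = 1: 406/31
a_4 = 3: 1493/114
a_5 = 1: 1899/145
a_6 = 7: 14786/1129
a_7 = 3: 46257/3532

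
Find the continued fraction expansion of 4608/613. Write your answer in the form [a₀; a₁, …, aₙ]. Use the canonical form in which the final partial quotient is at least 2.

[7; 1, 1, 14, 10, 2]

4608 ÷ 613 → quotient 7, remainder 317
613 ÷ 317 → quotient 1, remainder 296
317 ÷ 296 → quotient 1, remainder 21
296 ÷ 21 → quotient 14, remainder 2
21 ÷ 2 → quotient 10, remainder 1
2 ÷ 1 → quotient 2, remainder 0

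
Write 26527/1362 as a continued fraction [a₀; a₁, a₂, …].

Apply division with remainder until the remainder is 0:
26527 = 19·1362 + 649, so a_0 = 19
1362 = 2·649 + 64, so a_1 = 2
649 = 10·64 + 9, so a_2 = 10
64 = 7·9 + 1, so a_3 = 7
9 = 9·1 + 0, so a_4 = 9

[19; 2, 10, 7, 9]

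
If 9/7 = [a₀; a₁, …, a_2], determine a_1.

9 ÷ 7 → quotient 1, remainder 2
7 ÷ 2 → quotient 3, remainder 1

3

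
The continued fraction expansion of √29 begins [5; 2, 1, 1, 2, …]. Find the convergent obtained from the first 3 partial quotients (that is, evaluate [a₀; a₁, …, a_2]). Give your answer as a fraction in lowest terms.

16/3

Work from the innermost term outward:
Start with 1.
2 + 1/(1/1) = 2 + 1/1 = 3/1
5 + 1/(3/1) = 5 + 1/3 = 16/3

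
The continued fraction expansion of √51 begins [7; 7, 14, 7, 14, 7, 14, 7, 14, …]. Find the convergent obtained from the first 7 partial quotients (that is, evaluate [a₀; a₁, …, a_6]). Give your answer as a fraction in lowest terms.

Compute successive convergents:
a_0 = 7: 7/1
a_1 = 7: 50/7
a_2 = 14: 707/99
a_3 = 7: 4999/700
a_4 = 14: 70693/9899
a_5 = 7: 499850/69993
a_6 = 14: 7068593/989801

7068593/989801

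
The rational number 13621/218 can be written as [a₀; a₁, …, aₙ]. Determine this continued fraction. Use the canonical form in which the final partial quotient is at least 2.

[62; 2, 13, 8]

13621 = 62·218 + 105, so a_0 = 62
218 = 2·105 + 8, so a_1 = 2
105 = 13·8 + 1, so a_2 = 13
8 = 8·1 + 0, so a_3 = 8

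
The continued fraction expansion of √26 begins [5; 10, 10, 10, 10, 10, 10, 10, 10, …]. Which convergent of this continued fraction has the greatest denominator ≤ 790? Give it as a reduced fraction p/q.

a_0 = 5: 5/1  (≤ bound)
a_1 = 10: 51/10  (≤ bound)
a_2 = 10: 515/101  (≤ bound)
a_3 = 10: 5201/1020  (> 790, stop)

515/101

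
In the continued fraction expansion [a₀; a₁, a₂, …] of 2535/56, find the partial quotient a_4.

⌊2535/56⌋ = 45, remainder 15
⌊56/15⌋ = 3, remainder 11
⌊15/11⌋ = 1, remainder 4
⌊11/4⌋ = 2, remainder 3
⌊4/3⌋ = 1, remainder 1

1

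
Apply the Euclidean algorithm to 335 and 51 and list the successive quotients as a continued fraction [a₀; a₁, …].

[6; 1, 1, 3, 7]

Run the Euclidean algorithm, recording each quotient:
⌊335/51⌋ = 6, remainder 29
⌊51/29⌋ = 1, remainder 22
⌊29/22⌋ = 1, remainder 7
⌊22/7⌋ = 3, remainder 1
⌊7/1⌋ = 7, remainder 0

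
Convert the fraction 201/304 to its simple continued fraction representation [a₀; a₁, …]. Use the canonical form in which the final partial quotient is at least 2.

[0; 1, 1, 1, 19, 1, 1, 2]

Apply division with remainder until the remainder is 0:
⌊201/304⌋ = 0, remainder 201
⌊304/201⌋ = 1, remainder 103
⌊201/103⌋ = 1, remainder 98
⌊103/98⌋ = 1, remainder 5
⌊98/5⌋ = 19, remainder 3
⌊5/3⌋ = 1, remainder 2
⌊3/2⌋ = 1, remainder 1
⌊2/1⌋ = 2, remainder 0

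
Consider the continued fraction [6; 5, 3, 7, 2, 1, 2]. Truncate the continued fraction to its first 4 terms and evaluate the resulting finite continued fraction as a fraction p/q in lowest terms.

724/117

Start with 7.
3 + 1/(7/1) = 3 + 1/7 = 22/7
5 + 1/(22/7) = 5 + 7/22 = 117/22
6 + 1/(117/22) = 6 + 22/117 = 724/117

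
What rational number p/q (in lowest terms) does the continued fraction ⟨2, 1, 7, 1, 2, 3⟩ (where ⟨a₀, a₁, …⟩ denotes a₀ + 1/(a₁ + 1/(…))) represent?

Use the convergent recurrence hₖ = aₖ·hₖ₋₁ + hₖ₋₂ (and likewise for the denominators kₖ):
a_0 = 2: 2/1
a_1 = 1: 3/1
a_2 = 7: 23/8
a_3 = 1: 26/9
a_4 = 2: 75/26
a_5 = 3: 251/87

251/87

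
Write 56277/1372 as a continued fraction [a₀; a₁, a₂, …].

[41; 54, 1, 7, 3]

Repeatedly divide and take the remainder:
56277 ÷ 1372 → quotient 41, remainder 25
1372 ÷ 25 → quotient 54, remainder 22
25 ÷ 22 → quotient 1, remainder 3
22 ÷ 3 → quotient 7, remainder 1
3 ÷ 1 → quotient 3, remainder 0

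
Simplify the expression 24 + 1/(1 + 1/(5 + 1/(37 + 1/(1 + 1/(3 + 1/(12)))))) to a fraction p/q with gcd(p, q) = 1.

a_0 = 24: 24/1
a_1 = 1: 25/1
a_2 = 5: 149/6
a_3 = 37: 5538/223
a_4 = 1: 5687/229
a_5 = 3: 22599/910
a_6 = 12: 276875/11149

276875/11149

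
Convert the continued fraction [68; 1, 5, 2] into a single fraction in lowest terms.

895/13

a_0 = 68: 68/1
a_1 = 1: 69/1
a_2 = 5: 413/6
a_3 = 2: 895/13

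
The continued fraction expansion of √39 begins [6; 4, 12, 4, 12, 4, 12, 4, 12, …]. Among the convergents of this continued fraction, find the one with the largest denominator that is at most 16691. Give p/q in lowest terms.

62425/9996

a_0 = 6: 6/1  (≤ bound)
a_1 = 4: 25/4  (≤ bound)
a_2 = 12: 306/49  (≤ bound)
a_3 = 4: 1249/200  (≤ bound)
a_4 = 12: 15294/2449  (≤ bound)
a_5 = 4: 62425/9996  (≤ bound)
a_6 = 12: 764394/122401  (> 16691, stop)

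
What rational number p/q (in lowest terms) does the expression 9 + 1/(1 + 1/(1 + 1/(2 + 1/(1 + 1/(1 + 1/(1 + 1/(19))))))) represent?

3573/373

a_0 = 9: 9/1
a_1 = 1: 10/1
a_2 = 1: 19/2
a_3 = 2: 48/5
a_4 = 1: 67/7
a_5 = 1: 115/12
a_6 = 1: 182/19
a_7 = 19: 3573/373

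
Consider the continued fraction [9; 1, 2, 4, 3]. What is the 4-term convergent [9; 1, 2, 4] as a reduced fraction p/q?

126/13

Start with 4.
2 + 1/(4/1) = 2 + 1/4 = 9/4
1 + 1/(9/4) = 1 + 4/9 = 13/9
9 + 1/(13/9) = 9 + 9/13 = 126/13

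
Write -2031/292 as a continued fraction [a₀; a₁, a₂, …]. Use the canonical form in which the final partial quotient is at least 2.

[-7; 22, 2, 6]

Repeatedly divide and take the remainder:
-2031 = -7·292 + 13, so a_0 = -7
292 = 22·13 + 6, so a_1 = 22
13 = 2·6 + 1, so a_2 = 2
6 = 6·1 + 0, so a_3 = 6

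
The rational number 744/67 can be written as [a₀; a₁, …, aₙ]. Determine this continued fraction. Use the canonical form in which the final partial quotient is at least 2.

Run the Euclidean algorithm, recording each quotient:
744 = 11·67 + 7, so a_0 = 11
67 = 9·7 + 4, so a_1 = 9
7 = 1·4 + 3, so a_2 = 1
4 = 1·3 + 1, so a_3 = 1
3 = 3·1 + 0, so a_4 = 3

[11; 9, 1, 1, 3]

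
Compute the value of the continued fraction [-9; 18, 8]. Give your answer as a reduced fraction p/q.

-1297/145

a_0 = -9: -9/1
a_1 = 18: -161/18
a_2 = 8: -1297/145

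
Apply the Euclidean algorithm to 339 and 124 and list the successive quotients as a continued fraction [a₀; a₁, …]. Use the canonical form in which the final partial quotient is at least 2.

[2; 1, 2, 1, 3, 8]

Run the Euclidean algorithm, recording each quotient:
⌊339/124⌋ = 2, remainder 91
⌊124/91⌋ = 1, remainder 33
⌊91/33⌋ = 2, remainder 25
⌊33/25⌋ = 1, remainder 8
⌊25/8⌋ = 3, remainder 1
⌊8/1⌋ = 8, remainder 0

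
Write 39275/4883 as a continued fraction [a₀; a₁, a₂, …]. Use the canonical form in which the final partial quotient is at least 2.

[8; 23, 7, 30]

39275 ÷ 4883 → quotient 8, remainder 211
4883 ÷ 211 → quotient 23, remainder 30
211 ÷ 30 → quotient 7, remainder 1
30 ÷ 1 → quotient 30, remainder 0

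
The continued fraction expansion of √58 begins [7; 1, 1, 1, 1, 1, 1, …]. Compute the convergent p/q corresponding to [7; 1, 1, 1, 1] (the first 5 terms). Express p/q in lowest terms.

38/5

Compute successive convergents:
a_0 = 7: 7/1
a_1 = 1: 8/1
a_2 = 1: 15/2
a_3 = 1: 23/3
a_4 = 1: 38/5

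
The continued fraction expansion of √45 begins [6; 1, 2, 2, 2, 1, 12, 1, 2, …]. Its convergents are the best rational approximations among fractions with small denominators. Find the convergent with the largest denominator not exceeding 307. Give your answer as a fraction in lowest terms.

a_0 = 6: 6/1  (≤ bound)
a_1 = 1: 7/1  (≤ bound)
a_2 = 2: 20/3  (≤ bound)
a_3 = 2: 47/7  (≤ bound)
a_4 = 2: 114/17  (≤ bound)
a_5 = 1: 161/24  (≤ bound)
a_6 = 12: 2046/305  (≤ bound)
a_7 = 1: 2207/329  (> 307, stop)

2046/305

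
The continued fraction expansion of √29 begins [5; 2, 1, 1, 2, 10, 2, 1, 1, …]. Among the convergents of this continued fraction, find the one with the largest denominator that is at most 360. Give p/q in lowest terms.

1524/283

a_0 = 5: 5/1  (≤ bound)
a_1 = 2: 11/2  (≤ bound)
a_2 = 1: 16/3  (≤ bound)
a_3 = 1: 27/5  (≤ bound)
a_4 = 2: 70/13  (≤ bound)
a_5 = 10: 727/135  (≤ bound)
a_6 = 2: 1524/283  (≤ bound)
a_7 = 1: 2251/418  (> 360, stop)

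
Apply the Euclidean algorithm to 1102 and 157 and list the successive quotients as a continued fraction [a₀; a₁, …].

[7; 52, 3]

1102 = 7·157 + 3, so a_0 = 7
157 = 52·3 + 1, so a_1 = 52
3 = 3·1 + 0, so a_2 = 3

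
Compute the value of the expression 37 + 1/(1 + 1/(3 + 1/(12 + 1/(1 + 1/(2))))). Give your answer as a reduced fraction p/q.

a_0 = 37: 37/1
a_1 = 1: 38/1
a_2 = 3: 151/4
a_3 = 12: 1850/49
a_4 = 1: 2001/53
a_5 = 2: 5852/155

5852/155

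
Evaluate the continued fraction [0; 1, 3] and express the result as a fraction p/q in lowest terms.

3/4

Start with 3.
1 + 1/(3/1) = 1 + 1/3 = 4/3
0 + 1/(4/3) = 0 + 3/4 = 3/4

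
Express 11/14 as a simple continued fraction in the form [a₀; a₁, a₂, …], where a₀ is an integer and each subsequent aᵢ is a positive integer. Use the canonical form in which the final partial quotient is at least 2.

11 ÷ 14 → quotient 0, remainder 11
14 ÷ 11 → quotient 1, remainder 3
11 ÷ 3 → quotient 3, remainder 2
3 ÷ 2 → quotient 1, remainder 1
2 ÷ 1 → quotient 2, remainder 0

[0; 1, 3, 1, 2]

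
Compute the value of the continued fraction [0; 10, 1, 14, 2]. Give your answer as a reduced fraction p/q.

Compute successive convergents:
a_0 = 0: 0/1
a_1 = 10: 1/10
a_2 = 1: 1/11
a_3 = 14: 15/164
a_4 = 2: 31/339

31/339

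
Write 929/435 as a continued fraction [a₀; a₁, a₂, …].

Run the Euclidean algorithm, recording each quotient:
929 = 2·435 + 59, so a_0 = 2
435 = 7·59 + 22, so a_1 = 7
59 = 2·22 + 15, so a_2 = 2
22 = 1·15 + 7, so a_3 = 1
15 = 2·7 + 1, so a_4 = 2
7 = 7·1 + 0, so a_5 = 7

[2; 7, 2, 1, 2, 7]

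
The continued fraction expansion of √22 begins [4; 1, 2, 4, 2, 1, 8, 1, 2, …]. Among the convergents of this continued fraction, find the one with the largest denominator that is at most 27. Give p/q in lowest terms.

61/13

List convergents until the denominator exceeds the bound:
a_0 = 4: 4/1  (≤ bound)
a_1 = 1: 5/1  (≤ bound)
a_2 = 2: 14/3  (≤ bound)
a_3 = 4: 61/13  (≤ bound)
a_4 = 2: 136/29  (> 27, stop)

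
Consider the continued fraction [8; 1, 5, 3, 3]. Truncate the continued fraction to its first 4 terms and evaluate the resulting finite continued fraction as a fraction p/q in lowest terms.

168/19

Start with 3.
5 + 1/(3/1) = 5 + 1/3 = 16/3
1 + 1/(16/3) = 1 + 3/16 = 19/16
8 + 1/(19/16) = 8 + 16/19 = 168/19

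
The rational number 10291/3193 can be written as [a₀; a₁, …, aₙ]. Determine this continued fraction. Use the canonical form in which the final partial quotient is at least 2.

Run the Euclidean algorithm, recording each quotient:
⌊10291/3193⌋ = 3, remainder 712
⌊3193/712⌋ = 4, remainder 345
⌊712/345⌋ = 2, remainder 22
⌊345/22⌋ = 15, remainder 15
⌊22/15⌋ = 1, remainder 7
⌊15/7⌋ = 2, remainder 1
⌊7/1⌋ = 7, remainder 0

[3; 4, 2, 15, 1, 2, 7]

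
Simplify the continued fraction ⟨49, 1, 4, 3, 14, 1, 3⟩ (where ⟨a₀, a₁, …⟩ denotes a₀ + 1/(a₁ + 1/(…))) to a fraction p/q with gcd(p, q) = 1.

a_0 = 49: 49/1
a_1 = 1: 50/1
a_2 = 4: 249/5
a_3 = 3: 797/16
a_4 = 14: 11407/229
a_5 = 1: 12204/245
a_6 = 3: 48019/964

48019/964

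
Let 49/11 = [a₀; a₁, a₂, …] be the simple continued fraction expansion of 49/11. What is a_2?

Apply division with remainder until the remainder is 0:
49 ÷ 11 → quotient 4, remainder 5
11 ÷ 5 → quotient 2, remainder 1
5 ÷ 1 → quotient 5, remainder 0

5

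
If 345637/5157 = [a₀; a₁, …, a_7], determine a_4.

⌊345637/5157⌋ = 67, remainder 118
⌊5157/118⌋ = 43, remainder 83
⌊118/83⌋ = 1, remainder 35
⌊83/35⌋ = 2, remainder 13
⌊35/13⌋ = 2, remainder 9

2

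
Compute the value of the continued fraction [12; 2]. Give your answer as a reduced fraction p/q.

25/2

Start with 2.
12 + 1/(2/1) = 12 + 1/2 = 25/2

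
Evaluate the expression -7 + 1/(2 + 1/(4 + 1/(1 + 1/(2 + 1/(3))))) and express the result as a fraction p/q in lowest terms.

-681/104

a_0 = -7: -7/1
a_1 = 2: -13/2
a_2 = 4: -59/9
a_3 = 1: -72/11
a_4 = 2: -203/31
a_5 = 3: -681/104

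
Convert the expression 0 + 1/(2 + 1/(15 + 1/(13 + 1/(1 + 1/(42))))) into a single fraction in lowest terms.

9058/18717

Use the convergent recurrence hₖ = aₖ·hₖ₋₁ + hₖ₋₂ (and likewise for the denominators kₖ):
a_0 = 0: 0/1
a_1 = 2: 1/2
a_2 = 15: 15/31
a_3 = 13: 196/405
a_4 = 1: 211/436
a_5 = 42: 9058/18717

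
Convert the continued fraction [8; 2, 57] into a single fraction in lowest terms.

977/115

Start with 57.
2 + 1/(57/1) = 2 + 1/57 = 115/57
8 + 1/(115/57) = 8 + 57/115 = 977/115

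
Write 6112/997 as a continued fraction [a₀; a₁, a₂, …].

Repeatedly divide and take the remainder:
⌊6112/997⌋ = 6, remainder 130
⌊997/130⌋ = 7, remainder 87
⌊130/87⌋ = 1, remainder 43
⌊87/43⌋ = 2, remainder 1
⌊43/1⌋ = 43, remainder 0

[6; 7, 1, 2, 43]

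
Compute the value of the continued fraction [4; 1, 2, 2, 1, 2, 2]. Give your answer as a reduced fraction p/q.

301/64

a_0 = 4: 4/1
a_1 = 1: 5/1
a_2 = 2: 14/3
a_3 = 2: 33/7
a_4 = 1: 47/10
a_5 = 2: 127/27
a_6 = 2: 301/64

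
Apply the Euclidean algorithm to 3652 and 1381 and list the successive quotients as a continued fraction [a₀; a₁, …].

Repeatedly divide and take the remainder:
3652 = 2·1381 + 890, so a_0 = 2
1381 = 1·890 + 491, so a_1 = 1
890 = 1·491 + 399, so a_2 = 1
491 = 1·399 + 92, so a_3 = 1
399 = 4·92 + 31, so a_4 = 4
92 = 2·31 + 30, so a_5 = 2
31 = 1·30 + 1, so a_6 = 1
30 = 30·1 + 0, so a_7 = 30

[2; 1, 1, 1, 4, 2, 1, 30]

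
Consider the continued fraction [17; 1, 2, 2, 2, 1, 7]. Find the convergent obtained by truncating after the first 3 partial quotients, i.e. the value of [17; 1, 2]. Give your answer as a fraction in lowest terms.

53/3

a_0 = 17: 17/1
a_1 = 1: 18/1
a_2 = 2: 53/3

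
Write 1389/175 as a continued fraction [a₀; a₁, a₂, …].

[7; 1, 14, 1, 10]

Repeatedly divide and take the remainder:
1389 ÷ 175 → quotient 7, remainder 164
175 ÷ 164 → quotient 1, remainder 11
164 ÷ 11 → quotient 14, remainder 10
11 ÷ 10 → quotient 1, remainder 1
10 ÷ 1 → quotient 10, remainder 0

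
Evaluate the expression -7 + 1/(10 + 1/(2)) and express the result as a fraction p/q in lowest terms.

a_0 = -7: -7/1
a_1 = 10: -69/10
a_2 = 2: -145/21

-145/21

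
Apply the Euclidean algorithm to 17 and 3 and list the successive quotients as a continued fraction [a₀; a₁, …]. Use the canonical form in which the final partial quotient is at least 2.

17 = 5·3 + 2, so a_0 = 5
3 = 1·2 + 1, so a_1 = 1
2 = 2·1 + 0, so a_2 = 2

[5; 1, 2]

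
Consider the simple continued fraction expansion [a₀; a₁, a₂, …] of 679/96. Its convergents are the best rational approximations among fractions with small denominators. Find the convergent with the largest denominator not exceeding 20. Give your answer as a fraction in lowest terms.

List convergents until the denominator exceeds the bound:
a_0 = 7: 7/1  (≤ bound)
a_1 = 13: 92/13  (≤ bound)
a_2 = 1: 99/14  (≤ bound)
a_3 = 2: 290/41  (> 20, stop)

99/14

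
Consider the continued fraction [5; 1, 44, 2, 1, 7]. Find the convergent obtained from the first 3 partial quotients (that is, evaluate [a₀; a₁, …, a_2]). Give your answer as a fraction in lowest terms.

Start with 44.
1 + 1/(44/1) = 1 + 1/44 = 45/44
5 + 1/(45/44) = 5 + 44/45 = 269/45

269/45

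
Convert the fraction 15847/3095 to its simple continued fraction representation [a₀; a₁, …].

Run the Euclidean algorithm, recording each quotient:
15847 ÷ 3095 → quotient 5, remainder 372
3095 ÷ 372 → quotient 8, remainder 119
372 ÷ 119 → quotient 3, remainder 15
119 ÷ 15 → quotient 7, remainder 14
15 ÷ 14 → quotient 1, remainder 1
14 ÷ 1 → quotient 14, remainder 0

[5; 8, 3, 7, 1, 14]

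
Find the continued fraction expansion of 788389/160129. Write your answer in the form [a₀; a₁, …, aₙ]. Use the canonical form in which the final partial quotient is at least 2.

788389 ÷ 160129 → quotient 4, remainder 147873
160129 ÷ 147873 → quotient 1, remainder 12256
147873 ÷ 12256 → quotient 12, remainder 801
12256 ÷ 801 → quotient 15, remainder 241
801 ÷ 241 → quotient 3, remainder 78
241 ÷ 78 → quotient 3, remainder 7
78 ÷ 7 → quotient 11, remainder 1
7 ÷ 1 → quotient 7, remainder 0

[4; 1, 12, 15, 3, 3, 11, 7]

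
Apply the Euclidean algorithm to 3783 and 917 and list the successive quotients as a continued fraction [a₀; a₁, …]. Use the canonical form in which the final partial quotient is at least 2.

⌊3783/917⌋ = 4, remainder 115
⌊917/115⌋ = 7, remainder 112
⌊115/112⌋ = 1, remainder 3
⌊112/3⌋ = 37, remainder 1
⌊3/1⌋ = 3, remainder 0

[4; 7, 1, 37, 3]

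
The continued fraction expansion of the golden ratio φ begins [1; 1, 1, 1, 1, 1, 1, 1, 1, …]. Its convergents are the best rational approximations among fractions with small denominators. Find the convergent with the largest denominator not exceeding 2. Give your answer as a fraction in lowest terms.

List convergents until the denominator exceeds the bound:
a_0 = 1: 1/1  (≤ bound)
a_1 = 1: 2/1  (≤ bound)
a_2 = 1: 3/2  (≤ bound)
a_3 = 1: 5/3  (> 2, stop)

3/2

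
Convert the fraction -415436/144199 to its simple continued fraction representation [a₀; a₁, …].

-415436 ÷ 144199 → quotient -3, remainder 17161
144199 ÷ 17161 → quotient 8, remainder 6911
17161 ÷ 6911 → quotient 2, remainder 3339
6911 ÷ 3339 → quotient 2, remainder 233
3339 ÷ 233 → quotient 14, remainder 77
233 ÷ 77 → quotient 3, remainder 2
77 ÷ 2 → quotient 38, remainder 1
2 ÷ 1 → quotient 2, remainder 0

[-3; 8, 2, 2, 14, 3, 38, 2]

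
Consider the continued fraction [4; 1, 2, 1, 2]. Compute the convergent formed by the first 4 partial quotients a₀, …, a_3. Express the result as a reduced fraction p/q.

19/4

a_0 = 4: 4/1
a_1 = 1: 5/1
a_2 = 2: 14/3
a_3 = 1: 19/4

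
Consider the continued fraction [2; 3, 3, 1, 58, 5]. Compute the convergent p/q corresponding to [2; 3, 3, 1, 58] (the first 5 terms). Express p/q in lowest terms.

1763/764

Build up convergents one term at a time:
a_0 = 2: 2/1
a_1 = 3: 7/3
a_2 = 3: 23/10
a_3 = 1: 30/13
a_4 = 58: 1763/764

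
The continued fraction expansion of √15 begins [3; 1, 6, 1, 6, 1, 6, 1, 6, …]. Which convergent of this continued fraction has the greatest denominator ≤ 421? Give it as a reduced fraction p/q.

a_0 = 3: 3/1  (≤ bound)
a_1 = 1: 4/1  (≤ bound)
a_2 = 6: 27/7  (≤ bound)
a_3 = 1: 31/8  (≤ bound)
a_4 = 6: 213/55  (≤ bound)
a_5 = 1: 244/63  (≤ bound)
a_6 = 6: 1677/433  (> 421, stop)

244/63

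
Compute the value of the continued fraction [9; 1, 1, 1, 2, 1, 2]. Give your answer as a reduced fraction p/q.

289/30

Collapse the nested fraction from the inside out:
Start with 2.
1 + 1/(2/1) = 1 + 1/2 = 3/2
2 + 1/(3/2) = 2 + 2/3 = 8/3
1 + 1/(8/3) = 1 + 3/8 = 11/8
1 + 1/(11/8) = 1 + 8/11 = 19/11
1 + 1/(19/11) = 1 + 11/19 = 30/19
9 + 1/(30/19) = 9 + 19/30 = 289/30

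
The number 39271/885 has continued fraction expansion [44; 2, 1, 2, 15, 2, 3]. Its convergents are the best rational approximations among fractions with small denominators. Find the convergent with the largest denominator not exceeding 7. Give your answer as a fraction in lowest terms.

133/3

List convergents until the denominator exceeds the bound:
a_0 = 44: 44/1  (≤ bound)
a_1 = 2: 89/2  (≤ bound)
a_2 = 1: 133/3  (≤ bound)
a_3 = 2: 355/8  (> 7, stop)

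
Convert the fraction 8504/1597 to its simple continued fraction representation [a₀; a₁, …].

[5; 3, 12, 1, 39]

⌊8504/1597⌋ = 5, remainder 519
⌊1597/519⌋ = 3, remainder 40
⌊519/40⌋ = 12, remainder 39
⌊40/39⌋ = 1, remainder 1
⌊39/1⌋ = 39, remainder 0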